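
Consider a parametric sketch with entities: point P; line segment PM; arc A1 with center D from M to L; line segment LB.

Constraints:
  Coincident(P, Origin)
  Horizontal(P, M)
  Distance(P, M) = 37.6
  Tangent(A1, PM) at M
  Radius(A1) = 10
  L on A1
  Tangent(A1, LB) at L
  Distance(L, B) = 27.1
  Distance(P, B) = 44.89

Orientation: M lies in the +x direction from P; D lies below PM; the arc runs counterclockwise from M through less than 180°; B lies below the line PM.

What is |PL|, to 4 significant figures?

29.19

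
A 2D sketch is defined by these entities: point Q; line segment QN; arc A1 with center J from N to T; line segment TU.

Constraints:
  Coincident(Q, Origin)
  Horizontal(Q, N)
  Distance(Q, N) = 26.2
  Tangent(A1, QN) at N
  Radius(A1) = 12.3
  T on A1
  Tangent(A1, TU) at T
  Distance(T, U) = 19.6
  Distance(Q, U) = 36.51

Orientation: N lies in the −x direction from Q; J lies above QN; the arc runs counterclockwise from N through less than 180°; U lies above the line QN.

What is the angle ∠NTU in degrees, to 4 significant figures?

132.4°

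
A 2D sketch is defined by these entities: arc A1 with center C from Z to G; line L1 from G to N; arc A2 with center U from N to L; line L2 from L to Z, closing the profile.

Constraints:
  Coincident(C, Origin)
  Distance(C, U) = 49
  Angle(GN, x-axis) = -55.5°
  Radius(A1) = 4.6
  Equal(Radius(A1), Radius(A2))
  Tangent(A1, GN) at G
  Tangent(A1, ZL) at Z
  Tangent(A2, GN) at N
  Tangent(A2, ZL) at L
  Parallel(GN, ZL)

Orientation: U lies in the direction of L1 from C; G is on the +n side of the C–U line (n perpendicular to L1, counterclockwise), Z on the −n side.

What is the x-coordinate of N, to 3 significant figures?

31.5

The slot axis is L1's direction at -55.5°, so u = (cos -55.5°, sin -55.5°) = (0.566, -0.824) and n = (−sin -55.5°, cos -55.5°) = (0.824, 0.566). C is at the origin and U lies 49.0 along u from C, so U = 49.0·u = (27.8, -40.4). Tangency of A1 to both parallel lines with radius 4.6 puts G and Z at C ± 4.6·n: G = (3.79, 2.61), Z = (-3.79, -2.61). Equal radii place N and L the same way about U: N = U + 4.6·n = (31.5, -37.8), L = U − 4.6·n = (24.0, -43.0). So N.x = 31.5.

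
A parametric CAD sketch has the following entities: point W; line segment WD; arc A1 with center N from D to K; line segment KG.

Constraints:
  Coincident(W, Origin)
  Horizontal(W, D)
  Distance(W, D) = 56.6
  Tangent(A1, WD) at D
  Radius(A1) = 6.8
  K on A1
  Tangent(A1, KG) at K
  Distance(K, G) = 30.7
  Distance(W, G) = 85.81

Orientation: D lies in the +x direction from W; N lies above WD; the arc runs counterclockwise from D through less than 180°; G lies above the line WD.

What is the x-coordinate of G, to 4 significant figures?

81.97

W is at the origin; WD is horizontal with |WD| = 56.6 and D on the +x side, so D = (56.60, 0.000). Tangency of A1 to WD means the radius ND is perpendicular to WD, so N = D + (0, 6.8) = (56.60, 6.800). Since NK ⟂ KG (tangency), |NG| = √(6.8² + 30.7²) = 31.44 regardless of where K sits on A1. So G lies on both circle(W, 85.81) and circle(N, 31.44); the above-WD intersection is G = (81.97, 25.37). K is the foot of the tangent from G: K = (61.71, 2.311).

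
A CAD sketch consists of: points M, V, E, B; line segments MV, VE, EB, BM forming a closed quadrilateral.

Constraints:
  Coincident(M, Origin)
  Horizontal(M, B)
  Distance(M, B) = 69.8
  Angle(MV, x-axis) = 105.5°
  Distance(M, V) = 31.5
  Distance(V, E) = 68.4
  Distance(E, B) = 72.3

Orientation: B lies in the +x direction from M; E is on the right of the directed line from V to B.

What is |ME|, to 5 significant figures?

36.946

Checks: |VE| = 68.40 ✓; |EB| = 72.30 ✓.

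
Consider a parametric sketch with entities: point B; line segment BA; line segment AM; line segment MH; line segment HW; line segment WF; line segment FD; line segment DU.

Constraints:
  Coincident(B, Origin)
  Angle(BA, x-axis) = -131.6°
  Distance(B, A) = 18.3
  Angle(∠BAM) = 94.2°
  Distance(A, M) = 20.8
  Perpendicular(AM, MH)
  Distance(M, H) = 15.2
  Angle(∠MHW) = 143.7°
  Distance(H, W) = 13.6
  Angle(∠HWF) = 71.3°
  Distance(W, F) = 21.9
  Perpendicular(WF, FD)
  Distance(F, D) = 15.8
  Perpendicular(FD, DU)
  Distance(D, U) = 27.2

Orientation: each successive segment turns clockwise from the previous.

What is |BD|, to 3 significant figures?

24.0

∠HWF = 71.3° gives WF at -92.4° from the x-axis; with |WF| = 21.9, F = (-7.31, -7.04). WF is perpendicular to FD, so FD runs at 178°; with |FD| = 15.8, D = (-23.1, -6.38). Then |BD| = |D − B| = 24.0.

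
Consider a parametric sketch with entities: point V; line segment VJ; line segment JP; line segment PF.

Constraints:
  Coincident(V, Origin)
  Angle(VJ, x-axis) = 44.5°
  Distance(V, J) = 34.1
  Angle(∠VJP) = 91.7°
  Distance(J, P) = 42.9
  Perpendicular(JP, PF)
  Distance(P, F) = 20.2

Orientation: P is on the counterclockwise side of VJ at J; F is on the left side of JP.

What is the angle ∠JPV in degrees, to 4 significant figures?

37.82°

V is at the origin; VJ runs at 44.5° with length 34.1, so J = 34.1·(cos 44.5°, sin 44.5°) = (24.32, 23.90). ∠VJP = 91.7°, so JP runs at 44.5° + (180° − 91.7°) = 132.8° from the x-axis; with |JP| = 42.9, P = J + 42.9·(cos 132.8°, sin 132.8°) = (-4.826, 55.38). Then cos ∠JPV = PJ·PV / (|PJ||PV|), giving 37.82°.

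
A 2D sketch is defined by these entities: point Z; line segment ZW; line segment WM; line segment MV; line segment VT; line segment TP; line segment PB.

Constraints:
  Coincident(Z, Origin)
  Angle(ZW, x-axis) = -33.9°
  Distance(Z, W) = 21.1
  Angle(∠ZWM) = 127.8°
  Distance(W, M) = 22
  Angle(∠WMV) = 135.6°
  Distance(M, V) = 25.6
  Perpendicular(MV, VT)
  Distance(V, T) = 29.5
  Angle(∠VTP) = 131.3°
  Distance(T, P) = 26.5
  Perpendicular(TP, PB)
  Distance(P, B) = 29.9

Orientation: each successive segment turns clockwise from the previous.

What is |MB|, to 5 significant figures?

28.263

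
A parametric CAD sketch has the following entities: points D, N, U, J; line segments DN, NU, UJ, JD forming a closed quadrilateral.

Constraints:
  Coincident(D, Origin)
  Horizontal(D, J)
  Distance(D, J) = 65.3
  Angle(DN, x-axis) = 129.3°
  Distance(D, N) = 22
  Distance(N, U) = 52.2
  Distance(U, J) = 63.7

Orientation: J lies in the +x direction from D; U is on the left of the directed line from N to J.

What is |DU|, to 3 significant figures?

56.8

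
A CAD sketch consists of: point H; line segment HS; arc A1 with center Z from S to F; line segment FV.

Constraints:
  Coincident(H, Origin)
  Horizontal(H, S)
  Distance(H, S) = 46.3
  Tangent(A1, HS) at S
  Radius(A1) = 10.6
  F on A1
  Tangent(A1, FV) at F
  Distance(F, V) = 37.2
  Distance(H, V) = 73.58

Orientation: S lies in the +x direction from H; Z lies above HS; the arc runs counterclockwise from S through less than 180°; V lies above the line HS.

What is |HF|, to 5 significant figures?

57.939

H is at the origin; HS is horizontal with |HS| = 46.3 and S on the +x side, so S = (46.300, 0.0000). A1 meets HS tangentially, so ZS is at right angles to HS, so Z = S + (0, 10.6) = (46.300, 10.600). Since ZF ⟂ FV (tangency), |ZV| = √(10.6² + 37.2²) = 38.681 regardless of where F sits on A1. So V lies on both circle(H, 73.58) and circle(Z, 38.681); the above-HS intersection is V = (55.653, 48.133). F is the foot of the tangent from V: F = (56.894, 10.954).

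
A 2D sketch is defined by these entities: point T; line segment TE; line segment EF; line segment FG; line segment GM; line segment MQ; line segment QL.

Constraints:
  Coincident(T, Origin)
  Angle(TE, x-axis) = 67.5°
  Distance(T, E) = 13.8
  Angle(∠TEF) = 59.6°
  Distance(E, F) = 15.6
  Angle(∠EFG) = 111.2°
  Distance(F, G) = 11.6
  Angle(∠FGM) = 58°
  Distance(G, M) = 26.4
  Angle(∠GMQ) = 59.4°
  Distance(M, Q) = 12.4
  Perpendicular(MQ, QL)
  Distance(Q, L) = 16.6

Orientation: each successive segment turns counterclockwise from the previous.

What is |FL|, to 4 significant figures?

7.622

T is at the origin; TE runs at 67.5° with length 13.8, so E = (5.281, 12.75). ∠TEF = 59.6° gives EF at -172.1° from the x-axis; with |EF| = 15.6, F = (-10.17, 10.61). ∠EFG = 111.2° gives FG at -103.3° from the x-axis; with |FG| = 11.6, G = (-12.84, -0.6835). ∠FGM = 58.0° gives GM at 18.70° from the x-axis; with |GM| = 26.4, M = (12.17, 7.781). ∠GMQ = 59.4° gives MQ at 139.3° from the x-axis; with |MQ| = 12.4, Q = (2.766, 15.87). The perpendicularity gives QL at right angles to MQ, so QL runs at -130.7°; with |QL| = 16.6, L = (-8.059, 3.282). Then |FL| = |L − F| = 7.622.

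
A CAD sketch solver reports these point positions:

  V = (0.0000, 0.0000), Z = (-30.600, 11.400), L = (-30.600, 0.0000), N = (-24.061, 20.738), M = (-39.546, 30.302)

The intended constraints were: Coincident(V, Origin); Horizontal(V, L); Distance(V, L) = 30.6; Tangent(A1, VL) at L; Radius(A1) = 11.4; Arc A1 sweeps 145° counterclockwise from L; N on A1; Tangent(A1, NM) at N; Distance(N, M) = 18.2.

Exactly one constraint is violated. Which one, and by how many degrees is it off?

Tangent(A1, NM) at N — off by 3.30°.

V = (0.00, 0.00) ✓; V.y = 0.00, L.y = 0.00 ✓; |VL| = 30.60 ✓; ∠(ZL, LV) = 90.00° ✓; |ZL| = 11.40 ✓; bearing(Z→N) − bearing(Z→L) = 145.0° ✓; |ZN| = 11.40 ✓; ∠(ZN, NM) = 86.70° ✗; |NM| = 18.20 ✓.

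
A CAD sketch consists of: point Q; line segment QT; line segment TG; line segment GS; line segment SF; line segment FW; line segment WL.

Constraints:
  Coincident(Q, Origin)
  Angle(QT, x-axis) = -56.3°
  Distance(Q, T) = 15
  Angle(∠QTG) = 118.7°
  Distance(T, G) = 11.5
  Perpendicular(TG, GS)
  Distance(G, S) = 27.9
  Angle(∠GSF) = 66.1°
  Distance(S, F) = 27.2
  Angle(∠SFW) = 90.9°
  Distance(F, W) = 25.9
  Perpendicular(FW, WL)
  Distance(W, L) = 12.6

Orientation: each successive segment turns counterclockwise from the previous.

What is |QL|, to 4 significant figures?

21.74

∠SFW = 90.9° gives FW at -62.00° from the x-axis; with |FW| = 25.9, W = (5.694, -19.70). FW ⟂ WL, so WL runs at 28.00°; with |WL| = 12.6, L = (16.82, -13.78). Then |QL| = |L − Q| = 21.74.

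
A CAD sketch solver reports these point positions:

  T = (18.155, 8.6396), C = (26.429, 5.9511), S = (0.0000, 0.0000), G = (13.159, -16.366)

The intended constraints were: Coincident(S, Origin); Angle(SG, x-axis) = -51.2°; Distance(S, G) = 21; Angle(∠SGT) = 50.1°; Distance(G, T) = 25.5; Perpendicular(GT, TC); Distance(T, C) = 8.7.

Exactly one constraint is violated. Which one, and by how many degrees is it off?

Perpendicular(GT, TC) — off by 6.70°.

S = (0.00, 0.00) ✓; SG at -51.20° ✓; |SG| = 21.00 ✓; ∠SGT = 50.10° ✓; |GT| = 25.50 ✓; ∠(GT, TC) = 96.70° ✗; |TC| = 8.700 ✓.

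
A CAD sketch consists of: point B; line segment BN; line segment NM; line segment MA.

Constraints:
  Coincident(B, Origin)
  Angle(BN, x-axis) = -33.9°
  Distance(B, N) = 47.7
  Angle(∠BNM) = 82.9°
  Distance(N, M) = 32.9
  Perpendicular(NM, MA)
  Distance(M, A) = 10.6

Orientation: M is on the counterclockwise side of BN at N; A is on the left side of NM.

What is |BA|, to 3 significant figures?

45.6

B is at the origin; BN runs at -33.9° with length 47.7, so N = 47.7·(cos -33.9°, sin -33.9°) = (39.6, -26.6). ∠BNM = 82.9°, so NM runs at -33.9° + (180° − 82.9°) = 63.2° from the x-axis; with |NM| = 32.9, M = N + 32.9·(cos 63.2°, sin 63.2°) = (54.4, 2.76). NM ⟂ MA; with |MA| = 10.6 on the left of NM, A = M + 10.6·(-0.893, 0.451) = (45.0, 7.54). Then |BA| = |A − B| = 45.6.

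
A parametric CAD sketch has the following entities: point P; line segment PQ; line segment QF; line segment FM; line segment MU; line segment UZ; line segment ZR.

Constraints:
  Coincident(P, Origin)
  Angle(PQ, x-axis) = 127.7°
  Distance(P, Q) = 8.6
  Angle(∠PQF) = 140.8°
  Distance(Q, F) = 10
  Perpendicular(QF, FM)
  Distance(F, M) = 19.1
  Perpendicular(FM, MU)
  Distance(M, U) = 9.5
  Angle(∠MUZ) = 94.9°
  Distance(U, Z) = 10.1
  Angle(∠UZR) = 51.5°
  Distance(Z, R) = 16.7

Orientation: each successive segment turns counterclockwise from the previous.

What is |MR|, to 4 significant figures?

3.641

∠MUZ = 94.9° gives UZ at 72.00° from the x-axis; with |UZ| = 10.1, Z = (-6.954, -2.079). ∠UZR = 51.5° gives ZR at -159.5° from the x-axis; with |ZR| = 16.7, R = (-22.60, -7.928). Then |MR| = |R − M| = 3.641.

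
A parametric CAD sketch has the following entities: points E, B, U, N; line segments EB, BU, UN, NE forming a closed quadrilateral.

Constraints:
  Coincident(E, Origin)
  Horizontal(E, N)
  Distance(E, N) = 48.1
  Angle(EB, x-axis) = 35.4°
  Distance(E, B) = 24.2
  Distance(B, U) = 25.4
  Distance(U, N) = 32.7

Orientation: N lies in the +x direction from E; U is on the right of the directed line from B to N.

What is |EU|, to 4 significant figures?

20.74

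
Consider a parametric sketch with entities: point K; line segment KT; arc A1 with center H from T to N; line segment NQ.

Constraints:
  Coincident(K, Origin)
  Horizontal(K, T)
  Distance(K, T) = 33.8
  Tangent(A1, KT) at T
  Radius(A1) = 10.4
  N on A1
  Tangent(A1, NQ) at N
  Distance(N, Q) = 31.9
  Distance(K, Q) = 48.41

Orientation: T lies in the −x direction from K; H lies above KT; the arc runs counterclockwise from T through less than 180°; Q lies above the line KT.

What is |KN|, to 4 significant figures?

25.62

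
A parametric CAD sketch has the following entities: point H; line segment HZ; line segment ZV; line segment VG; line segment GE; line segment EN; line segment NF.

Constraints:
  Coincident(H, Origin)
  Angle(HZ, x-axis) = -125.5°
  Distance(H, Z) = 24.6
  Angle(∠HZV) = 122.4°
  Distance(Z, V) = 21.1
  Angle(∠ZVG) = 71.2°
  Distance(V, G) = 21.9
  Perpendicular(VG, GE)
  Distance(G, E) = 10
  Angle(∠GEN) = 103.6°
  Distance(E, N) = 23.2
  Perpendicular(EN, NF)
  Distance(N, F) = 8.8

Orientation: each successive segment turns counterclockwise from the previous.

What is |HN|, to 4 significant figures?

33.01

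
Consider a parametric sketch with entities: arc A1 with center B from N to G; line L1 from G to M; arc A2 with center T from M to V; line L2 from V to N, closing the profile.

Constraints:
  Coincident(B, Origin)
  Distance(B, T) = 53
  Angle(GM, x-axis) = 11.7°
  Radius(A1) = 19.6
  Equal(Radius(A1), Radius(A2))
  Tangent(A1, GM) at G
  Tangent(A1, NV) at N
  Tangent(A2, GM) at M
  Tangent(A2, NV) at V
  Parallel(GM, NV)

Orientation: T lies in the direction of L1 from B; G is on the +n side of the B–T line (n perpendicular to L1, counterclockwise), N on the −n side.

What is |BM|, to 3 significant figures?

56.5

Tangency of A1 to both parallel lines with radius 19.6 puts G and N at B ± 19.6·n: G = (-3.97, 19.2), N = (3.97, -19.2). Equal radii place M and V the same way about T: M = T + 19.6·n = (47.9, 29.9), V = T − 19.6·n = (55.9, -8.45). Then |BM| = |M − B| = 56.5.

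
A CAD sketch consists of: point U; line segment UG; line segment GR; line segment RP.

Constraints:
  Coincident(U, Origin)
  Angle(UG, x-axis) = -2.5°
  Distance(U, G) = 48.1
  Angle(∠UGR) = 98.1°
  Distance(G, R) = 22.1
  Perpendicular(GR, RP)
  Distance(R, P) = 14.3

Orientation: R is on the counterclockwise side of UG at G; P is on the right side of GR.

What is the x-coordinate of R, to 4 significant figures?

52.12

U is at the origin; UG runs at -2.5° with length 48.1, so G = 48.1·(cos -2.5°, sin -2.5°) = (48.05, -2.098). ∠UGR = 98.1°, so GR runs at -2.5° + (180° − 98.1°) = 79.40° from the x-axis; with |GR| = 22.1, R = G + 22.1·(cos 79.40°, sin 79.40°) = (52.12, 19.62). So R.x = 52.12.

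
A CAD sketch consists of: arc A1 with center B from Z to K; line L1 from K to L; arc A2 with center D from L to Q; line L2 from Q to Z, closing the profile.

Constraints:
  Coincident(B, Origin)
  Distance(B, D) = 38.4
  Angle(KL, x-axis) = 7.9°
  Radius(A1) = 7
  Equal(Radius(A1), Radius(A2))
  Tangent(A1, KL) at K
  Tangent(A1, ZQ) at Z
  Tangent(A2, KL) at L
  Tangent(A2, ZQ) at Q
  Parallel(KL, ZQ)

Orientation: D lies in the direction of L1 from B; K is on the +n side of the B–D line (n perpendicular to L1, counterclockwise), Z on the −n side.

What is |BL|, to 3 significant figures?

39.0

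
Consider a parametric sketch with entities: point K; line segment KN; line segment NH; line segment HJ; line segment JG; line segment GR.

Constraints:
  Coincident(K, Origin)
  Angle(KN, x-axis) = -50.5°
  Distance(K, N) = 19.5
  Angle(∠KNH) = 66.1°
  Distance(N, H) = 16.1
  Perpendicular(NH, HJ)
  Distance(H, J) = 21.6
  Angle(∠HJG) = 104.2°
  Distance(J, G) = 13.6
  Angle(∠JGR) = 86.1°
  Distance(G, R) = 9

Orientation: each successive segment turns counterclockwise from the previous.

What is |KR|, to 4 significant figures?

6.821

K is at the origin; KN runs at -50.5° with length 19.5, so N = (12.40, -15.05). ∠KNH = 66.1° gives NH at 63.40° from the x-axis; with |NH| = 16.1, H = (19.61, -0.6508). The perpendicularity gives HJ at right angles to NH, so HJ runs at 153.4°; with |HJ| = 21.6, J = (0.2987, 9.021). ∠HJG = 104.2° gives JG at -130.8° from the x-axis; with |JG| = 13.6, G = (-8.588, -1.274). ∠JGR = 86.1° gives GR at -36.90° from the x-axis; with |GR| = 9.0, R = (-1.391, -6.678). Then |KR| = |R − K| = 6.821.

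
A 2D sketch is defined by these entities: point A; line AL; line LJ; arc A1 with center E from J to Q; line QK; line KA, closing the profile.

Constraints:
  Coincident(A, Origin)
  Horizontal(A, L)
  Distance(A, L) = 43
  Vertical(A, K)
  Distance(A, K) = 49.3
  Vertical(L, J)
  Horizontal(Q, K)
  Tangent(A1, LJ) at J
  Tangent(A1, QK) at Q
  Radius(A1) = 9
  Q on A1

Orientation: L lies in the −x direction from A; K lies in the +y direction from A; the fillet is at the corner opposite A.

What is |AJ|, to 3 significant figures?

58.9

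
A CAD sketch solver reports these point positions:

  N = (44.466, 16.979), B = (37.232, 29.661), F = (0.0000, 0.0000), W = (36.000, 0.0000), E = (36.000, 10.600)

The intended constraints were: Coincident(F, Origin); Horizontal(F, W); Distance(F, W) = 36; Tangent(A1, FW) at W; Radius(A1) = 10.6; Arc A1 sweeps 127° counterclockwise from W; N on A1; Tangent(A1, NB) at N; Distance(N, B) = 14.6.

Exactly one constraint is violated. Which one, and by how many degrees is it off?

Tangent(A1, NB) at N — off by 7.30°.

F = (0.00, 0.00) ✓; F.y = 0.00, W.y = 0.00 ✓; |FW| = 36.00 ✓; ∠(EW, WF) = 90.00° ✓; |EW| = 10.60 ✓; bearing(E→N) − bearing(E→W) = 127.0° ✓; |EN| = 10.60 ✓; ∠(EN, NB) = 97.30° ✗; |NB| = 14.60 ✓.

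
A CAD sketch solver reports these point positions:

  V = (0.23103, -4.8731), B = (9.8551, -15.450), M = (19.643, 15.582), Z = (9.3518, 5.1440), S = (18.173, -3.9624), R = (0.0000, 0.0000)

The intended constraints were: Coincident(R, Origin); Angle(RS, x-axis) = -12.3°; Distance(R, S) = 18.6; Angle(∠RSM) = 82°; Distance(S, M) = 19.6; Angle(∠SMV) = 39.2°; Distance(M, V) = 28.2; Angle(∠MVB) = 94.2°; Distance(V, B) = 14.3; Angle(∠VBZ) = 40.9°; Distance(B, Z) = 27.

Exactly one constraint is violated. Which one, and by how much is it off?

Distance(B, Z) = 27 — off by 6.40.

R = (0.00, 0.00) ✓; RS at -12.30° ✓; |RS| = 18.60 ✓; ∠RSM = 82.00° ✓; |SM| = 19.60 ✓; ∠SMV = 39.20° ✓; |MV| = 28.20 ✓; ∠MVB = 94.20° ✓; |VB| = 14.30 ✓; ∠VBZ = 40.90° ✓; |BZ| = 20.60 ✗.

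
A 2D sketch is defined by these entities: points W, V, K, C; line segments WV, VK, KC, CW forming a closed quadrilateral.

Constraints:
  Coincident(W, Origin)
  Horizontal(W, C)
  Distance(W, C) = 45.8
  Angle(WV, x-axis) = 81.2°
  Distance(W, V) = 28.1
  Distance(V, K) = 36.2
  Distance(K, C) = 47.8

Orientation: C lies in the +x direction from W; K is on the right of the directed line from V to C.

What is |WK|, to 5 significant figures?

8.1004

Checks: |VK| = 36.20 ✓; |KC| = 47.80 ✓.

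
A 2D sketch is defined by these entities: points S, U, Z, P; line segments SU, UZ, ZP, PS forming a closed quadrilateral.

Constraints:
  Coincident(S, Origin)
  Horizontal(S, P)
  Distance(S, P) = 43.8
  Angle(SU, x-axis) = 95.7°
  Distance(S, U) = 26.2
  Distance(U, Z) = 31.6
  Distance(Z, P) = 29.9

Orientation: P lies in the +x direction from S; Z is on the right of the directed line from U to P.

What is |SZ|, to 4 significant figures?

13.94

S is at the origin; SP is horizontal with |SP| = 43.8 and P in +x, so P = (43.8, 0). SU runs at 95.7° with |SU| = 26.2, so U = (-2.602, 26.07). Z is determined by |UZ| = 31.6 and |ZP| = 29.9 together: it lies at the intersection of circle(U, 31.6) and circle(P, 29.9). With |UP| = 53.22, the foot of the radical line on UP is 27.59 from U and the perpendicular offset is √(31.6² − 27.59²) = 15.40. Taking the right-of-UP solution: Z = (13.91, -0.8706).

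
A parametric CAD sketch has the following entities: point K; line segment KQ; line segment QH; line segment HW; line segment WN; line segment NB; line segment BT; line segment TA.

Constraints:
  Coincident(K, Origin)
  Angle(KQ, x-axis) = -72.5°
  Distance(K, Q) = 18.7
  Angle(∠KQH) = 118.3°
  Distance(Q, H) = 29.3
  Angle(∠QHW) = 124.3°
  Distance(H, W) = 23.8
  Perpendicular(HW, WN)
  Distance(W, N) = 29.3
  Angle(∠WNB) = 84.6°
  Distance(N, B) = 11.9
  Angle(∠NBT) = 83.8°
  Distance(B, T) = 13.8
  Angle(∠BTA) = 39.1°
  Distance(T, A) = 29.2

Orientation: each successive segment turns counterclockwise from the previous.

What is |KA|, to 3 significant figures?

36.1

K is at the origin; KQ runs at -72.5° with length 18.7, so Q = (5.62, -17.8). ∠KQH = 118.3° gives QH at -10.8° from the x-axis; with |QH| = 29.3, H = (34.4, -23.3). ∠QHW = 124.3° gives HW at 44.9° from the x-axis; with |HW| = 23.8, W = (51.3, -6.53). HW ⟂ WN, so WN runs at 135°; with |WN| = 29.3, N = (30.6, 14.2). ∠WNB = 84.6° gives NB at -130° from the x-axis; with |NB| = 11.9, B = (23.0, 5.07). ∠NBT = 83.8° gives BT at -33.5° from the x-axis; with |BT| = 13.8, T = (34.5, -2.54). ∠BTA = 39.1° gives TA at 107° from the x-axis; with |TA| = 29.2, A = (25.8, 25.3). Then |KA| = |A − K| = 36.1.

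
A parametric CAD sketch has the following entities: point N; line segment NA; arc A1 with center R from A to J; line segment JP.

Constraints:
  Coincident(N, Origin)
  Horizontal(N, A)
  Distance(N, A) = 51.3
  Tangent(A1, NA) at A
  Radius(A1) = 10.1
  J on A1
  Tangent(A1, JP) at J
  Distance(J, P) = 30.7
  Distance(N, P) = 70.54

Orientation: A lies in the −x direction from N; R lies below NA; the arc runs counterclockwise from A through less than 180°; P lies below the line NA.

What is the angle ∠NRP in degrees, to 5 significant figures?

110.76°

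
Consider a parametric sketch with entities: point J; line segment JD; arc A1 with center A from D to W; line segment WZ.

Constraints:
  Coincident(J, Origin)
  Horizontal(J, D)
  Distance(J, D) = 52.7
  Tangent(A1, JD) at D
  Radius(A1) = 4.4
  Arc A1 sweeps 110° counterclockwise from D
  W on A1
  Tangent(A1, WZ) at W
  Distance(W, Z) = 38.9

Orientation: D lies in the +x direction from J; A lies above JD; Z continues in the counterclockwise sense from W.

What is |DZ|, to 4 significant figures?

43.44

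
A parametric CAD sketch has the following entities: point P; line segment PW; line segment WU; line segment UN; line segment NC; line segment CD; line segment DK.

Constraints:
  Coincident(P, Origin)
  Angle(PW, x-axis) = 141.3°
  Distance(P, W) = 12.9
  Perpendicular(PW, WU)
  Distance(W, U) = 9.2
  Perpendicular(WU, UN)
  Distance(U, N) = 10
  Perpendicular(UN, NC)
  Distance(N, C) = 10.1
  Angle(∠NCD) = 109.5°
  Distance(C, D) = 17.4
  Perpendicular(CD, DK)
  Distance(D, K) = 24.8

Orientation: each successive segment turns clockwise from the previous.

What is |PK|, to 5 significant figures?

32.226

∠NCD = 109.5° gives CD at 160.80° from the x-axis; with |CD| = 17.4, D = (-19.258, 6.8331). CD ⟂ DK, so DK runs at 70.800°; with |DK| = 24.8, K = (-11.102, 30.254). Then |PK| = |K − P| = 32.226.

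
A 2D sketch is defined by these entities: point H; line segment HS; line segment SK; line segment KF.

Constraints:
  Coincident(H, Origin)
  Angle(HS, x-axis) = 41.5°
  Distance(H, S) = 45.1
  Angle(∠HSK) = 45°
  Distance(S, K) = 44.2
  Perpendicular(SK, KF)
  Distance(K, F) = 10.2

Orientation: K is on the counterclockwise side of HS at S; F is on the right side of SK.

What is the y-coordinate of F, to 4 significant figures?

42.76

H is at the origin; HS runs at 41.5° with length 45.1, so S = 45.1·(cos 41.5°, sin 41.5°) = (33.78, 29.88). ∠HSK = 45.0°, so SK runs at 41.5° + (180° − 45.0°) = 176.5° from the x-axis; with |SK| = 44.2, K = S + 44.2·(cos 176.5°, sin 176.5°) = (-10.34, 32.58). SK is perpendicular to KF; with |KF| = 10.2 on the right of SK, F = K + 10.2·(0.06105, 0.9981) = (-9.717, 42.76). So F.y = 42.76.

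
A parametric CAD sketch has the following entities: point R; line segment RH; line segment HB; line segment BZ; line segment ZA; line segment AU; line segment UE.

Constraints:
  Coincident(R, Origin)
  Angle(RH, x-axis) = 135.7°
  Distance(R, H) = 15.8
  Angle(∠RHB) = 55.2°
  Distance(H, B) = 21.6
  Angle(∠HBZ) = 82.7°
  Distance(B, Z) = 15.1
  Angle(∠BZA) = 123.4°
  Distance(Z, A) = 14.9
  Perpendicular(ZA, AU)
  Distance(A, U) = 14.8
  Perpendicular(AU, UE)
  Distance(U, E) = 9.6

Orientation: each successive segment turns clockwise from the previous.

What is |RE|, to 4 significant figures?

8.976

R is at the origin; RH runs at 135.7° with length 15.8, so H = (-11.31, 11.03). ∠RHB = 55.2° gives HB at 10.90° from the x-axis; with |HB| = 21.6, B = (9.902, 15.12). ∠HBZ = 82.7° gives BZ at -86.40° from the x-axis; with |BZ| = 15.1, Z = (10.85, 0.04922). ∠BZA = 123.4° gives ZA at -143.0° from the x-axis; with |ZA| = 14.9, A = (-1.049, -8.918). ZA is perpendicular to AU, so AU runs at 127.0°; with |AU| = 14.8, U = (-9.956, 2.902). AU is perpendicular to UE, so UE runs at 37.00°; with |UE| = 9.6, E = (-2.289, 8.679). Then |RE| = |E − R| = 8.976.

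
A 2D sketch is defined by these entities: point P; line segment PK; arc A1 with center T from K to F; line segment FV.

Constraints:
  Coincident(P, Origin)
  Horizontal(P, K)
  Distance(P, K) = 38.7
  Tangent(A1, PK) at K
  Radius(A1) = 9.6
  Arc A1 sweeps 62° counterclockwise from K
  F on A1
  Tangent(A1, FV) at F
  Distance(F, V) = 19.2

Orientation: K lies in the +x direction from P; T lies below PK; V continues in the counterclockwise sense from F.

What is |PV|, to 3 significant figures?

30.6

P is at the origin; P and K share the same y with |PK| = 38.7 and K on the +x side, so K = (38.7, 0.00). Tangency of A1 to PK means the radius TK is perpendicular to PK, so T = K + (0, -9.6) = (38.7, -9.60). On A1, K sits at bearing 90° from T; a 62° counterclockwise sweep puts F at bearing 152°, so F = T + 9.6·(cos 152°, sin 152°) = (30.2, -5.09). Tangency of A1 to FV means the radius TF is perpendicular to FV, so FV runs along (−sin 152°, cos 152°); with |FV| = 19.2, V = (21.2, -22.0). Then |PV| = |V − P| = 30.6.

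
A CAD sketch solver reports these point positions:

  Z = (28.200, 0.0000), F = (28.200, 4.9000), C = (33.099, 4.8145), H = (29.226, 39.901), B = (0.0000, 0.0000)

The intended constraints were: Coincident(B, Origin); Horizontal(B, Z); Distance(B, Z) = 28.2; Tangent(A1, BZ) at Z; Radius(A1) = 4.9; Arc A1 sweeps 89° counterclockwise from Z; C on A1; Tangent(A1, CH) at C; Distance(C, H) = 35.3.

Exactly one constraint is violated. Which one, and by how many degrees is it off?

Tangent(A1, CH) at C — off by 7.30°.

B = (0.00, 0.00) ✓; B.y = 0.00, Z.y = 0.00 ✓; |BZ| = 28.20 ✓; ∠(FZ, ZB) = 90.00° ✓; |FZ| = 4.900 ✓; bearing(F→C) − bearing(F→Z) = 89.00° ✓; |FC| = 4.900 ✓; ∠(FC, CH) = 82.70° ✗; |CH| = 35.30 ✓.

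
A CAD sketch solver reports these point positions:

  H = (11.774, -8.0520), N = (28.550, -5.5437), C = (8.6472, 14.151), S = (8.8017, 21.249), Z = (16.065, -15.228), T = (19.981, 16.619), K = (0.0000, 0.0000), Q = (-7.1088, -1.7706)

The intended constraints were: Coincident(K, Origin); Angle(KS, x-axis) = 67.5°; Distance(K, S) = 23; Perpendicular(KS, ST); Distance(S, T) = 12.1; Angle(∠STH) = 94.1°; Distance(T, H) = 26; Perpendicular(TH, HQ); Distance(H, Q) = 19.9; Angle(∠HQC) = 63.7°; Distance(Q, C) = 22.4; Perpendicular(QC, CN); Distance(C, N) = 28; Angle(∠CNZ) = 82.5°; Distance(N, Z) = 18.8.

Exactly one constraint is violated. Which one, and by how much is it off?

Distance(N, Z) = 18.8 — off by 3.00.

K = (0.00, 0.00) ✓; KS at 67.50° ✓; |KS| = 23.00 ✓; ∠(KS, ST) = 90.00° ✓; |ST| = 12.10 ✓; ∠STH = 94.10° ✓; |TH| = 26.00 ✓; ∠(TH, HQ) = 90.00° ✓; |HQ| = 19.90 ✓; ∠HQC = 63.70° ✓; |QC| = 22.40 ✓; ∠(QC, CN) = 90.00° ✓; |CN| = 28.00 ✓; ∠CNZ = 82.50° ✓; |NZ| = 15.80 ✗.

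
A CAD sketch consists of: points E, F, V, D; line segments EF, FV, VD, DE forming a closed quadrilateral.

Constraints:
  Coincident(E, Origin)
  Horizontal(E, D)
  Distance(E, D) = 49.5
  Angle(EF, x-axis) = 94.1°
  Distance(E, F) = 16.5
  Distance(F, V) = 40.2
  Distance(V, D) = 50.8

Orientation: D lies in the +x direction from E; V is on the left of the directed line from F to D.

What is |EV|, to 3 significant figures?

52.7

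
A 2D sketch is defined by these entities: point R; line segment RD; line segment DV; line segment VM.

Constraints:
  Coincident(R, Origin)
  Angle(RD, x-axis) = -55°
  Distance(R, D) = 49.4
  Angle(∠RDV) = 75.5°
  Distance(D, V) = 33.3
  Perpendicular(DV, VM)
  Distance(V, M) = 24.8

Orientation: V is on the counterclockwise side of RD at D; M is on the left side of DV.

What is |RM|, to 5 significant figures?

31.118

R is at the origin; RD runs at -55.0° with length 49.4, so D = 49.4·(cos -55.0°, sin -55.0°) = (28.335, -40.466). ∠RDV = 75.5°, so DV runs at -55.0° + (180° − 75.5°) = 49.500° from the x-axis; with |DV| = 33.3, V = D + 33.3·(cos 49.500°, sin 49.500°) = (49.961, -15.145). The perpendicularity gives VM at right angles to DV; with |VM| = 24.8 on the left of DV, M = V + 24.8·(-0.76041, 0.64945) = (31.103, 0.96172). Then |RM| = |M − R| = 31.118.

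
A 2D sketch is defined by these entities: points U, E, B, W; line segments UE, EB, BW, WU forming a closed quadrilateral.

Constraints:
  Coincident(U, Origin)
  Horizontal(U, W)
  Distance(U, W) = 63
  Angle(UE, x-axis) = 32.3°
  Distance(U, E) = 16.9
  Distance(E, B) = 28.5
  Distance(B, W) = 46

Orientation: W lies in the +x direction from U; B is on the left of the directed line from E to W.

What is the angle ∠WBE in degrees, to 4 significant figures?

79.60°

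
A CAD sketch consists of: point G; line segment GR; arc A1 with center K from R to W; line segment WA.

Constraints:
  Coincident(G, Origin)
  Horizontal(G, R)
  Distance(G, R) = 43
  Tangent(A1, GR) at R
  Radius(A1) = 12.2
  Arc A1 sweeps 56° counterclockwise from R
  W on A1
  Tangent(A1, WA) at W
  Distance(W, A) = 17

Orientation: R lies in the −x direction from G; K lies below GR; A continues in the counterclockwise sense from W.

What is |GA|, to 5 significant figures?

65.578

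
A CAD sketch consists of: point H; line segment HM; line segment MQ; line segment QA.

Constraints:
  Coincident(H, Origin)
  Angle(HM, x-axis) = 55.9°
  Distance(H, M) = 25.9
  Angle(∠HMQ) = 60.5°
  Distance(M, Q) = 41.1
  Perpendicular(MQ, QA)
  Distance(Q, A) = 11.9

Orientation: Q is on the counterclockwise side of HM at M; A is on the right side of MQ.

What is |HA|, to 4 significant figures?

44.61

H is at the origin; HM runs at 55.9° with length 25.9, so M = 25.9·(cos 55.9°, sin 55.9°) = (14.52, 21.45). ∠HMQ = 60.5°, so MQ runs at 55.9° + (180° − 60.5°) = 175.4° from the x-axis; with |MQ| = 41.1, Q = M + 41.1·(cos 175.4°, sin 175.4°) = (-26.45, 24.74). The perpendicularity gives QA at right angles to MQ; with |QA| = 11.9 on the right of MQ, A = Q + 11.9·(0.08020, 0.9968) = (-25.49, 36.60). Then |HA| = |A − H| = 44.61.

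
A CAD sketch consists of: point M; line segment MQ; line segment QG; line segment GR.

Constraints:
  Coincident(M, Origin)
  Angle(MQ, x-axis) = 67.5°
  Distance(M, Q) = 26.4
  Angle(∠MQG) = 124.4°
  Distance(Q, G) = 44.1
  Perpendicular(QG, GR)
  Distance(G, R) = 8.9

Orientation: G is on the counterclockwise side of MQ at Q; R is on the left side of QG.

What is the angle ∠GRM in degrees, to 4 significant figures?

102.3°

∠MQG = 124.4°, so QG runs at 67.5° + (180° − 124.4°) = 123.1° from the x-axis; with |QG| = 44.1, G = Q + 44.1·(cos 123.1°, sin 123.1°) = (-13.98, 61.33). The perpendicularity gives GR at right angles to QG; with |GR| = 8.9 on the left of QG, R = G + 8.9·(-0.8377, -0.5461) = (-21.44, 56.47). Then cos ∠GRM = RG·RM / (|RG||RM|), giving 102.3°.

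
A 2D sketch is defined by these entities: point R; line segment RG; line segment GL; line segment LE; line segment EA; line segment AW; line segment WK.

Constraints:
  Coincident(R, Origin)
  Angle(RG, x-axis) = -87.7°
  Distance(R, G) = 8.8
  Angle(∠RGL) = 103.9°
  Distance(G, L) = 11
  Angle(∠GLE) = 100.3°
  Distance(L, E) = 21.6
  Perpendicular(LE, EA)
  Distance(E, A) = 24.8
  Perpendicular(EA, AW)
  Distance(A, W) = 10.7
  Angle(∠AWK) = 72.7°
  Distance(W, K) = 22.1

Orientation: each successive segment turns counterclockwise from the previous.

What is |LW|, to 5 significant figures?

27.090

R is at the origin; RG runs at -87.7° with length 8.8, so G = (0.35316, -8.7929). ∠RGL = 103.9° gives GL at -11.600° from the x-axis; with |GL| = 11.0, L = (11.128, -11.005). ∠GLE = 100.3° gives LE at 68.100° from the x-axis; with |LE| = 21.6, E = (19.185, 9.0365). LE is perpendicular to EA, so EA runs at 158.10°; with |EA| = 24.8, A = (-3.8253, 18.287). The perpendicularity gives AW at right angles to EA, so AW runs at -111.90°; with |AW| = 10.7, W = (-7.8163, 8.3587). Then |LW| = |W − L| = 27.090.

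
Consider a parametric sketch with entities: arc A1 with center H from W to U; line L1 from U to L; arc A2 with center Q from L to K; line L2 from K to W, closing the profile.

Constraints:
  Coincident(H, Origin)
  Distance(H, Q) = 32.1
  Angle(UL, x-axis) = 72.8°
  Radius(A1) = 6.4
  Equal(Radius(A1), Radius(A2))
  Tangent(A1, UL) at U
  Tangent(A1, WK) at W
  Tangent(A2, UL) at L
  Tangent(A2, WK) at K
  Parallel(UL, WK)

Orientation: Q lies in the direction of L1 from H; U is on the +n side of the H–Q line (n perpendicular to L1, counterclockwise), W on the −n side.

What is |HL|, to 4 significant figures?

32.73

The slot axis is L1's direction at 72.8°, so u = (cos 72.8°, sin 72.8°) = (0.2957, 0.9553) and n = (−sin 72.8°, cos 72.8°) = (-0.9553, 0.2957). H is at the origin and Q lies 32.1 along u from H, so Q = 32.1·u = (9.492, 30.66). Tangency of A1 to both parallel lines with radius 6.4 puts U and W at H ± 6.4·n: U = (-6.114, 1.893), W = (6.114, -1.893). Equal radii place L and K the same way about Q: L = Q + 6.4·n = (3.378, 32.56), K = Q − 6.4·n = (15.61, 28.77). Then |HL| = |L − H| = 32.73.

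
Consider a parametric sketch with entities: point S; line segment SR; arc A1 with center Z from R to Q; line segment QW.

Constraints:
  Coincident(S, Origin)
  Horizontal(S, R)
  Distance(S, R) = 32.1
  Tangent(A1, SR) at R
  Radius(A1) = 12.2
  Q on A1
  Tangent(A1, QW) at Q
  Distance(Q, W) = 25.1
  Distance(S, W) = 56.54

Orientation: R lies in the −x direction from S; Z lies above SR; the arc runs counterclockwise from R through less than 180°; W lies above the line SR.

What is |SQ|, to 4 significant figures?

31.46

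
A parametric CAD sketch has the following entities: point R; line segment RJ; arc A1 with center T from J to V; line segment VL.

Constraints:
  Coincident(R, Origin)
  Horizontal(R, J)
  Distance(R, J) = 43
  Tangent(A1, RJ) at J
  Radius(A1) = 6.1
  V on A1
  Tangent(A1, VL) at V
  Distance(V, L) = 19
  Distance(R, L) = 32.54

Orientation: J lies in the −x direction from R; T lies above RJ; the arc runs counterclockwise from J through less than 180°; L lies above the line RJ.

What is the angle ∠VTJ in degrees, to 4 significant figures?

54.73°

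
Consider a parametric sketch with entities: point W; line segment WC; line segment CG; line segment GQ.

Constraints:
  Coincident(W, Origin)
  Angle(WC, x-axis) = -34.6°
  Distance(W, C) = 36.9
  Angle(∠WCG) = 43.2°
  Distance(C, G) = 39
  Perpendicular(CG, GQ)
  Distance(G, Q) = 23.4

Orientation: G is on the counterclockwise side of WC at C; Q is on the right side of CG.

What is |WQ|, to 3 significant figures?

50.1

W is at the origin; WC runs at -34.6° with length 36.9, so C = 36.9·(cos -34.6°, sin -34.6°) = (30.4, -21.0). ∠WCG = 43.2°, so CG runs at -34.6° + (180° − 43.2°) = 102° from the x-axis; with |CG| = 39.0, G = C + 39.0·(cos 102°, sin 102°) = (22.1, 17.2). CG is perpendicular to GQ; with |GQ| = 23.4 on the right of CG, Q = G + 23.4·(0.977, 0.211) = (45.0, 22.1). Then |WQ| = |Q − W| = 50.1.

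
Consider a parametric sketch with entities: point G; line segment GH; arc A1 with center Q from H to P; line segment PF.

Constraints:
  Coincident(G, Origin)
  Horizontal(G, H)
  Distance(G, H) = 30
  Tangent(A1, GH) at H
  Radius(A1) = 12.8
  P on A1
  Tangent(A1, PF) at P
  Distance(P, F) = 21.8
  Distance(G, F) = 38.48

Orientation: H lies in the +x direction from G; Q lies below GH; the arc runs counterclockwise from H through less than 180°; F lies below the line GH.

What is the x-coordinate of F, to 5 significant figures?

17.036

Checks: |QP| = 12.80 ✓; ∠(QP, PF) = 90.00° ✓; |PF| = 21.80 ✓; |GF| = 38.48 ✓.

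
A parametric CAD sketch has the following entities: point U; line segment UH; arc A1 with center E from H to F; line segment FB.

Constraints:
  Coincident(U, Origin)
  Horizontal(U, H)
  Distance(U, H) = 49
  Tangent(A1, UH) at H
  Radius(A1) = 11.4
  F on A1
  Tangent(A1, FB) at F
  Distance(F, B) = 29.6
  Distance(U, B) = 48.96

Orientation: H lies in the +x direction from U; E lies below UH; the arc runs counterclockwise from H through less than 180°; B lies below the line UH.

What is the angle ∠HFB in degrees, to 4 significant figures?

141.5°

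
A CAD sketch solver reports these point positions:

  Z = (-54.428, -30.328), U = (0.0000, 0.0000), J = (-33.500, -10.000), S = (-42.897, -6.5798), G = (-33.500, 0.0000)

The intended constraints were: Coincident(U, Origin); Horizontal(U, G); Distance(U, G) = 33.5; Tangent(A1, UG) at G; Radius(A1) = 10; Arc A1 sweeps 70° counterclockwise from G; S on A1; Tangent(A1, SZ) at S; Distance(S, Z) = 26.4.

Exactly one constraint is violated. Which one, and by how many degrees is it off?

Tangent(A1, SZ) at S — off by 5.90°.

U = (0.00, 0.00) ✓; U.y = 0.00, G.y = 0.00 ✓; |UG| = 33.50 ✓; ∠(JG, GU) = 90.00° ✓; |JG| = 10.00 ✓; bearing(J→S) − bearing(J→G) = 70.00° ✓; |JS| = 10.00 ✓; ∠(JS, SZ) = 95.90° ✗; |SZ| = 26.40 ✓.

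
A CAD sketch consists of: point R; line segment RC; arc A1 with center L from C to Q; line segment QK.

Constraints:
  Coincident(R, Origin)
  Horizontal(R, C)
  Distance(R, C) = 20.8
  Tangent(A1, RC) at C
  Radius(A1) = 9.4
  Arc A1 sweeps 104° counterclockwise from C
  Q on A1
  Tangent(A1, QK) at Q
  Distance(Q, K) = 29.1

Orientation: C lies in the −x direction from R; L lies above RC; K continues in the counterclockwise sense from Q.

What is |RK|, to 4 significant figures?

44.08

On A1, C sits at bearing -90° from L; a 104° counterclockwise sweep puts Q at bearing 14°, so Q = L + 9.4·(cos 14°, sin 14°) = (-11.68, 11.67). A1 meets QK tangentially, so LQ is at right angles to QK, so QK runs along (−sin 14°, cos 14°); with |QK| = 29.1, K = (-18.72, 39.91). Then |RK| = |K − R| = 44.08.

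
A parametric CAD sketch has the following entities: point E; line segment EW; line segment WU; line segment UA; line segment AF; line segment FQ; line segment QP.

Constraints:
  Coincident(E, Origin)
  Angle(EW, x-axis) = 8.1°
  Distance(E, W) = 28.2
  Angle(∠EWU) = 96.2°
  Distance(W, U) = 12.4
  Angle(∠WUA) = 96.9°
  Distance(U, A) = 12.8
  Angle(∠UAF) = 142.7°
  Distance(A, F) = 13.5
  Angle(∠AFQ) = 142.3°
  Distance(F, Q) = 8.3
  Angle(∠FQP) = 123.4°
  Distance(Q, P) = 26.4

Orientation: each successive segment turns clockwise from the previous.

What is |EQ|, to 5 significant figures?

2.5204

E is at the origin; EW runs at 8.1° with length 28.2, so W = (27.919, 3.9734). ∠EWU = 96.2° gives WU at -75.700° from the x-axis; with |WU| = 12.4, U = (30.981, -8.0424). ∠WUA = 96.9° gives UA at -158.80° from the x-axis; with |UA| = 12.8, A = (19.048, -12.671). ∠UAF = 142.7° gives AF at 163.90° from the x-axis; with |AF| = 13.5, F = (6.0772, -8.9274). ∠AFQ = 142.3° gives FQ at 126.20° from the x-axis; with |FQ| = 8.3, Q = (1.1752, -2.2297). Then |EQ| = |Q − E| = 2.5204.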